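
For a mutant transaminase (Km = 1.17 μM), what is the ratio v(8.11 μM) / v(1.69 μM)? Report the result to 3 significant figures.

1.48

The fractional saturations are [S]/(Km+[S]) = 1.69/2.860 = 0.5909 and 8.11/9.280 = 0.8739.
v₂/v₁ is just their ratio: 0.8739/0.5909 = 1.48.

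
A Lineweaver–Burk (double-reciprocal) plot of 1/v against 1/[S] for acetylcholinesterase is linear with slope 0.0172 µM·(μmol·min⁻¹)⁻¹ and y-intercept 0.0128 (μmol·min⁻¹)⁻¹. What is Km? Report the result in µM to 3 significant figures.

y-intercept = 1/Vmax ⇒ Vmax = 78.1 μmol·min⁻¹; slope = Km/Vmax ⇒ Km = slope × Vmax.
Km = 0.0172 × 78.1 = 1.34 µM.

1.34 µM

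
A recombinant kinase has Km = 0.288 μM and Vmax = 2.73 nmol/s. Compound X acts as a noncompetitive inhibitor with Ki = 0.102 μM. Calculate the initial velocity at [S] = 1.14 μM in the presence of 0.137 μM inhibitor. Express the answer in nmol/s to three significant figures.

With α = 1 + [I]/Ki = 1 + 0.137/0.102 = 2.343, the noncompetitive rate law is v = (Vmax/α)·[S] / (Km + [S]).
v = (2.73/2.343)×1.14 / (0.288 + 1.14) = 1.328/1.428 = 0.930 nmol/s.

0.930 nmol/s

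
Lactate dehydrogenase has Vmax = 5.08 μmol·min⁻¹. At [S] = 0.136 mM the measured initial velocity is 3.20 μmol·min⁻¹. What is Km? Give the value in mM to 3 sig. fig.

0.0799 mM

v/Vmax = 3.20/5.08 = 0.6299 = [S]/(Km+[S]).
So Km + [S] = [S]/0.6299 = 0.2159 mM, giving Km = 0.2159 − 0.136 = 0.0799 mM.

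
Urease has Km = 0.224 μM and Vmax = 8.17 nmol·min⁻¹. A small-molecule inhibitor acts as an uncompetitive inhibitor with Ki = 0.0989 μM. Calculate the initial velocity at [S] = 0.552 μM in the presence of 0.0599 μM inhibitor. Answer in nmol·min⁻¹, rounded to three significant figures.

With α = 1 + [I]/Ki = 1 + 0.0599/0.0989 = 1.606, the uncompetitive rate law is v = (Vmax/α)·[S] / (Km/α + [S]).
v = (8.17/1.606)×0.552 / (0.224/1.606 + 0.552) = 2.809/0.6915 = 4.06 nmol·min⁻¹.

4.06 nmol·min⁻¹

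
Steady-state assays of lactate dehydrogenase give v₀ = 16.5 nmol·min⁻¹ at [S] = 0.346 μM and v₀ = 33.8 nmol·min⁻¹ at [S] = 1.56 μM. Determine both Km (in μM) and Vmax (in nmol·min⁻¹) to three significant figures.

Km = 0.665 μM; Vmax = 48.2 nmol·min⁻¹

In reciprocal form, 1/v = (Km/Vmax)·(1/[S]) + 1/Vmax. The two points give (1/[S], 1/v) = (2.890, 0.06061) and (0.6410, 0.02959).
Slope = (0.06061 − 0.02959)/(2.890 − 0.6410) = 0.01379; intercept = 0.06061 − 0.01379×2.890 = 0.02074.
Vmax = 1/intercept = 48.2 nmol·min⁻¹; Km = slope × Vmax = 0.01379 × 48.2 = 0.665 μM.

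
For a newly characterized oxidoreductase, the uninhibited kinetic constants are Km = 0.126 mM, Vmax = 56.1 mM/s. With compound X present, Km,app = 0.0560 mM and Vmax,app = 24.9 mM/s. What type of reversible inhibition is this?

uncompetitive

Both Km and Vmax decrease by the same factor (~2.25-fold) — characteristic of uncompetitive inhibition.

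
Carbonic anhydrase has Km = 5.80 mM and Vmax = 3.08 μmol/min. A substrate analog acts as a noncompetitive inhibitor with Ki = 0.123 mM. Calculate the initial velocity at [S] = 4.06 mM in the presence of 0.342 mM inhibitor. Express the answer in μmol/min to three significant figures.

0.335 μmol/min

α = 1 + [I]/Ki = 1 + 0.342/0.123 = 3.780.
For a noncompetitive inhibitor, Vmax is reduced to Vmax/α while Km is unchanged: Km,app = 5.80 mM, Vmax,app = 0.815 μmol/min.
v = Vmax,app·[S]/(Km,app + [S]) = 0.815 × 4.06/(5.80 + 4.06) = 0.335 μmol/min.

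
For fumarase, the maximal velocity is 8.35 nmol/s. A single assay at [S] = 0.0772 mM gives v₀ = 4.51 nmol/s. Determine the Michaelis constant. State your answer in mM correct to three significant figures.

v/Vmax = 4.51/8.35 = 0.5401 = [S]/(Km+[S]).
So Km + [S] = [S]/0.5401 = 0.1429 mM, giving Km = 0.1429 − 0.0772 = 0.0657 mM.

0.0657 mM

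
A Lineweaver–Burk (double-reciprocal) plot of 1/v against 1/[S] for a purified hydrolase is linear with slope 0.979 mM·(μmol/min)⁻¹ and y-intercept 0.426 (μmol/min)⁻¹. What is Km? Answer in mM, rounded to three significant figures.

2.30 mM

y-intercept = 1/Vmax ⇒ Vmax = 2.35 μmol/min; slope = Km/Vmax ⇒ Km = slope × Vmax.
Km = 0.979 × 2.35 = 2.30 mM.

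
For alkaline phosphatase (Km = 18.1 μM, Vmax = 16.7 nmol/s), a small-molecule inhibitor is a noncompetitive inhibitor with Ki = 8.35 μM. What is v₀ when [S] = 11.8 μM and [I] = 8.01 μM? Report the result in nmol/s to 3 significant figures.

3.36 nmol/s

α = 1 + [I]/Ki = 1 + 8.01/8.35 = 1.959.
For a noncompetitive inhibitor, Vmax is reduced to Vmax/α while Km is unchanged: Km,app = 18.1 μM, Vmax,app = 8.52 nmol/s.
v = Vmax,app·[S]/(Km,app + [S]) = 8.52 × 11.8/(18.1 + 11.8) = 3.36 nmol/s.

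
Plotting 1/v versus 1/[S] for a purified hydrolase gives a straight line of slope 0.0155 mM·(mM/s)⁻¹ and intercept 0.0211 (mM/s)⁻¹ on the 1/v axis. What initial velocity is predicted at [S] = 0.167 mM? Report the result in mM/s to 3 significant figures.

8.78 mM/s

The y-intercept is 1/Vmax, so Vmax = 1/0.0211 = 47.4 mM/s.
The slope is Km/Vmax, so Km = 0.0155 × 47.4 = 0.735 mM.
Then v = 47.4 × 0.167/(0.735 + 0.167) = 8.78 mM/s.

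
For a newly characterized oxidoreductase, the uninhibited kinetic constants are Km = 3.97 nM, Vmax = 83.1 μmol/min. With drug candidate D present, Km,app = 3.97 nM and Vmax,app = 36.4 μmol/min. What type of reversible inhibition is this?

noncompetitive

Vmax decreases (83.1 → 36.4 μmol/min) while Km is unchanged — pure noncompetitive inhibition.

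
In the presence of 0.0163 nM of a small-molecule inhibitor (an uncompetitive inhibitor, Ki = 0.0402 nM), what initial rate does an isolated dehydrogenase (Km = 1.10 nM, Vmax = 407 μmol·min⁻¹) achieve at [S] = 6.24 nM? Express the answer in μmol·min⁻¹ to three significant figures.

257 μmol·min⁻¹

α = 1 + [I]/Ki = 1 + 0.0163/0.0402 = 1.405.
For an uncompetitive inhibitor, both parameters are divided by α, giving Vmax/α and Km/α: Km,app = 0.783 nM, Vmax,app = 290 μmol·min⁻¹.
v = Vmax,app·[S]/(Km,app + [S]) = 290 × 6.24/(0.783 + 6.24) = 257 μmol·min⁻¹.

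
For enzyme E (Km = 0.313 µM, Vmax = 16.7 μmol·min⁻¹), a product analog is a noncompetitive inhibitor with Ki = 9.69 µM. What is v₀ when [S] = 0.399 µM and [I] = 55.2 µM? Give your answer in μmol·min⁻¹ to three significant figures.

1.40 μmol·min⁻¹

α = 1 + [I]/Ki = 1 + 55.2/9.69 = 6.697.
For a noncompetitive inhibitor, Vmax is reduced to Vmax/α while Km is unchanged: Km,app = 0.313 µM, Vmax,app = 2.49 μmol·min⁻¹.
v = Vmax,app·[S]/(Km,app + [S]) = 2.49 × 0.399/(0.313 + 0.399) = 1.40 μmol·min⁻¹.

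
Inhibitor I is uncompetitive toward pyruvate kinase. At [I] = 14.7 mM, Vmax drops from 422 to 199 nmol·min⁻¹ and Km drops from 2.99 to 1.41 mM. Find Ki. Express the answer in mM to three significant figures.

13.1 mM

Uncompetitive: Vmax,app = Vmax/α (and Km,app = Km/α) with α = 1 + [I]/Ki.
α = Vmax/Vmax,app = 422/199 = 2.121.
Ki = [I]/(α − 1) = 14.7/1.121 = 13.1 mM.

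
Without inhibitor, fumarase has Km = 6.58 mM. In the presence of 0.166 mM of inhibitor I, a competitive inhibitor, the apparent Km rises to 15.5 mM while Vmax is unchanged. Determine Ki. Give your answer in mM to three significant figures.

Competitive: Km,app = α·Km with α = 1 + [I]/Ki.
α = Km,app/Km = 15.5/6.58 = 2.356.
Ki = [I]/(α − 1) = 0.166/1.356 = 0.122 mM.

0.122 mM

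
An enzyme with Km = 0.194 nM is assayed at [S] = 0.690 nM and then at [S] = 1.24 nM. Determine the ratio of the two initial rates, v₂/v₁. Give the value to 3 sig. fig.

1.11

Since Vmax cancels, v₂/v₁ = [S]₂(Km+[S]₁) / [S]₁(Km+[S]₂).
= 1.24×(0.194+0.690) / (0.690×(0.194+1.24)) = 1.096/0.9895 = 1.11.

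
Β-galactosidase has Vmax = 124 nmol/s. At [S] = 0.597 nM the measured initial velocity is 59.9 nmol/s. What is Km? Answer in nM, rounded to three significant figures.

0.639 nM

v/Vmax = 59.9/124 = 0.4831 = [S]/(Km+[S]).
So Km + [S] = [S]/0.4831 = 1.236 nM, giving Km = 1.236 − 0.597 = 0.639 nM.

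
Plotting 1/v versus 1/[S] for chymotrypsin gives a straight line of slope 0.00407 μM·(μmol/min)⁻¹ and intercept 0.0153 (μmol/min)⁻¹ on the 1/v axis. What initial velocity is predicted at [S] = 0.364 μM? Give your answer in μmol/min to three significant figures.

The y-intercept is 1/Vmax, so Vmax = 1/0.0153 = 65.4 μmol/min.
The slope is Km/Vmax, so Km = 0.00407 × 65.4 = 0.266 μM.
Then v = 65.4 × 0.364/(0.266 + 0.364) = 37.8 μmol/min.

37.8 μmol/min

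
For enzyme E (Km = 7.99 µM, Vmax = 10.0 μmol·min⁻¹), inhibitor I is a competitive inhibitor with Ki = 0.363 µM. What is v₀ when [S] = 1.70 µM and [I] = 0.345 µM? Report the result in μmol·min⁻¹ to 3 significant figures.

With α = 1 + [I]/Ki = 1 + 0.345/0.363 = 1.950, the competitive rate law is v = Vmax[S] / (αKm + [S]).
v = 10.0×1.70 / (1.950×7.99 + 1.70) = 17.00/17.28 = 0.984 μmol·min⁻¹.

0.984 μmol·min⁻¹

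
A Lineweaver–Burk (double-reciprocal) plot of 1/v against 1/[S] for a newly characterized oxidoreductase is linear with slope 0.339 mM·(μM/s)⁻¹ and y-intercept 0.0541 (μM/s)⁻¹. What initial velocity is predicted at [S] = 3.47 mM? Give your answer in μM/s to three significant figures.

6.59 μM/s

The y-intercept is 1/Vmax, so Vmax = 1/0.0541 = 18.5 μM/s.
The slope is Km/Vmax, so Km = 0.339 × 18.5 = 6.27 mM.
Then v = 18.5 × 3.47/(6.27 + 3.47) = 6.59 μM/s.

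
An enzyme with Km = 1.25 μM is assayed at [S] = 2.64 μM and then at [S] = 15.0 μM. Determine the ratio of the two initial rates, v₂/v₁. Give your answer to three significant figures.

Since Vmax cancels, v₂/v₁ = [S]₂(Km+[S]₁) / [S]₁(Km+[S]₂).
= 15.0×(1.25+2.64) / (2.64×(1.25+15.0)) = 58.35/42.90 = 1.36.

1.36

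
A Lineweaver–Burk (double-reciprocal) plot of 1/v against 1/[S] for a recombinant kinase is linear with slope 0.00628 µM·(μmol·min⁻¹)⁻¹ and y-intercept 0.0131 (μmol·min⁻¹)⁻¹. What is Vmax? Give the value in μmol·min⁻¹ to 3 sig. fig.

The y-intercept of a Lineweaver–Burk plot equals 1/Vmax, so Vmax = 1/0.0131 = 76.3 μmol·min⁻¹.

76.3 μmol·min⁻¹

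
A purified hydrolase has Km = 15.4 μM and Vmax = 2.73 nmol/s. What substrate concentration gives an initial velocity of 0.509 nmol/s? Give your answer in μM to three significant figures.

3.53 μM

The required fractional saturation is v/Vmax = 0.509/2.73 = 0.1864.
Then [S]/(Km+[S]) = 0.1864 ⇒ [S] = 15.4 × 0.1864/(1 − 0.1864) = 3.53 μM.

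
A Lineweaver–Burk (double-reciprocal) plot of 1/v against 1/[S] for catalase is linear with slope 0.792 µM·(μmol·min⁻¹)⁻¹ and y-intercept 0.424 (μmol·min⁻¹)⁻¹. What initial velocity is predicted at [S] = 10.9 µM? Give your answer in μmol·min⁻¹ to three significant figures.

The y-intercept is 1/Vmax, so Vmax = 1/0.424 = 2.36 μmol·min⁻¹.
The slope is Km/Vmax, so Km = 0.792 × 2.36 = 1.87 µM.
Then v = 2.36 × 10.9/(1.87 + 10.9) = 2.01 μmol·min⁻¹.

2.01 μmol·min⁻¹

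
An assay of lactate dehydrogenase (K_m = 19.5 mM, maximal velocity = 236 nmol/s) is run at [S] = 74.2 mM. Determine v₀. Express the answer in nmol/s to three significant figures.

187 nmol/s

[S]/(Km+[S]) = 74.2/93.70 = 0.7919, the fractional saturation.
v = 0.7919 × Vmax = 0.7919 × 236 = 187 nmol/s.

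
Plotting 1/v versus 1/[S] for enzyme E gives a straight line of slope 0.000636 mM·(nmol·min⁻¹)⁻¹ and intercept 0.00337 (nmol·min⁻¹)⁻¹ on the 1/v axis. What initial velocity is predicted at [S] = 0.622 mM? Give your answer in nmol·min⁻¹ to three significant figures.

The y-intercept is 1/Vmax, so Vmax = 1/0.00337 = 297 nmol·min⁻¹.
The slope is Km/Vmax, so Km = 0.000636 × 297 = 0.189 mM.
Then v = 297 × 0.622/(0.189 + 0.622) = 228 nmol·min⁻¹.

228 nmol·min⁻¹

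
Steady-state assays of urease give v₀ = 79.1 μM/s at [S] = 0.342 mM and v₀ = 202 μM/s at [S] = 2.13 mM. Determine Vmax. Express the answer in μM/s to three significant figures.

287 μM/s

From v = Vmax[S]/(Km+[S]), each point gives Vmax = v(Km+[S])/[S].
Equating: 79.1(Km+0.342)/0.342 = 202(Km+2.13)/2.13.
231.3·Km + 79.1 = 94.84·Km + 202, so (231.3 − 94.84)·Km = 202 − 79.1.
Km = 122.9/136.5 = 0.901 mM; then Vmax = 79.1(0.901+0.342)/0.342 = 287 μM/s.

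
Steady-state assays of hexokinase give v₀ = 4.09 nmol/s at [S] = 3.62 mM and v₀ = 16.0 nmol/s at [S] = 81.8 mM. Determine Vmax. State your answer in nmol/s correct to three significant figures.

18.5 nmol/s

From v = Vmax[S]/(Km+[S]), each point gives Vmax = v(Km+[S])/[S].
Equating: 4.09(Km+3.62)/3.62 = 16.0(Km+81.8)/81.8.
1.130·Km + 4.09 = 0.1956·Km + 16.0, so (1.130 − 0.1956)·Km = 16.0 − 4.09.
Km = 11.91/0.9342 = 12.7 mM; then Vmax = 4.09(12.7+3.62)/3.62 = 18.5 nmol/s.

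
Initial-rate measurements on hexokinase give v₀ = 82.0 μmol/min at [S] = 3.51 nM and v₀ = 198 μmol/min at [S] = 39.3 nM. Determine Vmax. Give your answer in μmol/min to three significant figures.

In reciprocal form, 1/v = (Km/Vmax)·(1/[S]) + 1/Vmax. The two points give (1/[S], 1/v) = (0.2849, 0.01220) and (0.02545, 0.005051).
Slope = (0.01220 − 0.005051)/(0.2849 − 0.02545) = 0.02754; intercept = 0.01220 − 0.02754×0.2849 = 0.004350.
Vmax = 1/intercept = 230 μmol/min; Km = slope × Vmax = 0.02754 × 230 = 6.33 nM.

230 μmol/min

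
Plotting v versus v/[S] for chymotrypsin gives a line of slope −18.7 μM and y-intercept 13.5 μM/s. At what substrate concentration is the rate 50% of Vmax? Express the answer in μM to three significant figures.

The Eadie–Hofstee slope gives Km = 18.7 μM (slope = −Km).
v/Vmax = [S]/(Km+[S]) = 0.5 ⇒ [S] = Km·0.5/(1−0.5) = 18.7 × 1.000 = 18.7 μM.

18.7 μM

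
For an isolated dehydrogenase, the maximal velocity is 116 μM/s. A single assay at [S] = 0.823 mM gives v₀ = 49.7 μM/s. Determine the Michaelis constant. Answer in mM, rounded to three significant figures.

1.10 mM

From v = Vmax[S]/(Km+[S]), Km = [S](Vmax − v)/v.
Km = 0.823 × (116 − 49.7) / 49.7 = 54.56/49.7 = 1.10 mM.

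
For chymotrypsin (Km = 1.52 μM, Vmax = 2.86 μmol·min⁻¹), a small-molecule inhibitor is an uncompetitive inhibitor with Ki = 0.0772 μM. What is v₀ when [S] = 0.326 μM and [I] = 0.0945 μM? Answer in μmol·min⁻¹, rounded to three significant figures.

α = 1 + [I]/Ki = 1 + 0.0945/0.0772 = 2.224.
For an uncompetitive inhibitor, both parameters are divided by α, giving Vmax/α and Km/α: Km,app = 0.683 μM, Vmax,app = 1.29 μmol·min⁻¹.
v = Vmax,app·[S]/(Km,app + [S]) = 1.29 × 0.326/(0.683 + 0.326) = 0.415 μmol·min⁻¹.

0.415 μmol·min⁻¹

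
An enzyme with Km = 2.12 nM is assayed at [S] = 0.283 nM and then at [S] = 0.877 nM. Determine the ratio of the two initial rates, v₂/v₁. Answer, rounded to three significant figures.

2.48

Since Vmax cancels, v₂/v₁ = [S]₂(Km+[S]₁) / [S]₁(Km+[S]₂).
= 0.877×(2.12+0.283) / (0.283×(2.12+0.877)) = 2.107/0.8482 = 2.48.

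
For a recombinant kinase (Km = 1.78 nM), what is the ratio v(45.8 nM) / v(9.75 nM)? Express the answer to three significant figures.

The fractional saturations are [S]/(Km+[S]) = 9.75/11.53 = 0.8456 and 45.8/47.58 = 0.9626.
v₂/v₁ is just their ratio: 0.9626/0.8456 = 1.14.

1.14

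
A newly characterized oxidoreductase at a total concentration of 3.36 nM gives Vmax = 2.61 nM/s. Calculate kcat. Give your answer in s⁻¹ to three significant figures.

kcat = Vmax/[E]total = 2.61 nM/s / 3.36 nM = 0.777 s⁻¹.

0.777 s⁻¹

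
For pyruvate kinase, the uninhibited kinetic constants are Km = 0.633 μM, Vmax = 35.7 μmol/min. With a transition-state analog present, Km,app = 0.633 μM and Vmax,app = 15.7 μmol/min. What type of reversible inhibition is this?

noncompetitive

Vmax decreases (35.7 → 15.7 μmol/min) while Km is unchanged — pure noncompetitive inhibition.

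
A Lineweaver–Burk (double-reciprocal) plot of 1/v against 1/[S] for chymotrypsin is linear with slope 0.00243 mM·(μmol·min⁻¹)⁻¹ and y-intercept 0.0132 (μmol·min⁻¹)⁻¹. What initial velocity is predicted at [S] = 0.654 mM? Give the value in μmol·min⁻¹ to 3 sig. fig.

59.1 μmol·min⁻¹

The y-intercept is 1/Vmax, so Vmax = 1/0.0132 = 75.8 μmol·min⁻¹.
The slope is Km/Vmax, so Km = 0.00243 × 75.8 = 0.184 mM.
Then v = 75.8 × 0.654/(0.184 + 0.654) = 59.1 μmol·min⁻¹.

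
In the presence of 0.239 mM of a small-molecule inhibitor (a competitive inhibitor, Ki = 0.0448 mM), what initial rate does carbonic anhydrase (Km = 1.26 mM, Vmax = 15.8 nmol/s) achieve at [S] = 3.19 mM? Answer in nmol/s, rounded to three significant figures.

4.51 nmol/s

With α = 1 + [I]/Ki = 1 + 0.239/0.0448 = 6.335, the competitive rate law is v = Vmax[S] / (αKm + [S]).
v = 15.8×3.19 / (6.335×1.26 + 3.19) = 50.40/11.17 = 4.51 nmol/s.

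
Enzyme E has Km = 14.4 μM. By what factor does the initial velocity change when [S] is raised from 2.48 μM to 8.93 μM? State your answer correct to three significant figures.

The fractional saturations are [S]/(Km+[S]) = 2.48/16.88 = 0.1469 and 8.93/23.33 = 0.3828.
v₂/v₁ is just their ratio: 0.3828/0.1469 = 2.61.

2.61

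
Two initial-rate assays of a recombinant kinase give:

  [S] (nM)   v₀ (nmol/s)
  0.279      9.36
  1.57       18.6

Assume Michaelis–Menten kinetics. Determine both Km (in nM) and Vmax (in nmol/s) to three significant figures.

Km = 0.426 nM; Vmax = 23.6 nmol/s

In reciprocal form, 1/v = (Km/Vmax)·(1/[S]) + 1/Vmax. The two points give (1/[S], 1/v) = (3.584, 0.1068) and (0.6369, 0.05376).
Slope = (0.1068 − 0.05376)/(3.584 − 0.6369) = 0.01801; intercept = 0.1068 − 0.01801×3.584 = 0.04229.
Vmax = 1/intercept = 23.6 nmol/s; Km = slope × Vmax = 0.01801 × 23.6 = 0.426 nM.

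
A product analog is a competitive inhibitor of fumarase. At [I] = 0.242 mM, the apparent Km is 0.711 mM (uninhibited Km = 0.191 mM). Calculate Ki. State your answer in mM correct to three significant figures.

0.0889 mM

Competitive: Km,app = α·Km with α = 1 + [I]/Ki.
α = Km,app/Km = 0.711/0.191 = 3.723.
Since α = 1 + [I]/Ki, [I]/Ki = 3.723 − 1 = 2.723 and Ki = 0.242/2.723 = 0.0889 mM.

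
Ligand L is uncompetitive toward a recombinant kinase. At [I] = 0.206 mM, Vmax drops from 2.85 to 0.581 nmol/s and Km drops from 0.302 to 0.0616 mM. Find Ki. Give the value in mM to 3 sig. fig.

Uncompetitive: Vmax,app = Vmax/α (and Km,app = Km/α) with α = 1 + [I]/Ki.
α = Vmax/Vmax,app = 2.85/0.581 = 4.905.
Ki = [I]/(α − 1) = 0.206/3.905 = 0.0527 mM.

0.0527 mM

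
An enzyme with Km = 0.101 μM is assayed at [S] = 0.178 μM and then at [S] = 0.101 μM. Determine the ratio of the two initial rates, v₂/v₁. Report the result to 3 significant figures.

The fractional saturations are [S]/(Km+[S]) = 0.178/0.2790 = 0.6380 and 0.101/0.2020 = 0.5000.
v₂/v₁ is just their ratio: 0.5000/0.6380 = 0.784.

0.784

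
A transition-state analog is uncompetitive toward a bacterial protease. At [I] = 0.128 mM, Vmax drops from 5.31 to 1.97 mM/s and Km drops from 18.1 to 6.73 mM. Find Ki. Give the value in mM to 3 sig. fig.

Uncompetitive: Vmax,app = Vmax/α (and Km,app = Km/α) with α = 1 + [I]/Ki.
α = Vmax/Vmax,app = 5.31/1.97 = 2.695.
Ki = [I]/(α − 1) = 0.128/1.695 = 0.0755 mM.

0.0755 mM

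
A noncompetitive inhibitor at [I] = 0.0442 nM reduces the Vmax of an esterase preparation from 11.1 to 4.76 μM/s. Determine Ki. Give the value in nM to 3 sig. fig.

0.0332 nM

Noncompetitive: Vmax,app = Vmax/α with α = 1 + [I]/Ki.
α = Vmax/Vmax,app = 11.1/4.76 = 2.332.
Since α = 1 + [I]/Ki, [I]/Ki = 2.332 − 1 = 1.332 and Ki = 0.0442/1.332 = 0.0332 nM.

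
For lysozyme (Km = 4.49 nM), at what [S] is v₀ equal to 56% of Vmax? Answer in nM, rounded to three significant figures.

5.71 nM

v/Vmax = [S]/(Km+[S]) = 0.56, so [S] = Km·0.56/(1 − 0.56) = 4.49 × 1.273.
[S] = 5.71 nM.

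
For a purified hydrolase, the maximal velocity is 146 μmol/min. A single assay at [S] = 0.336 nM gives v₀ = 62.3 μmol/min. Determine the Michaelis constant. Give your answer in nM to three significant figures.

0.451 nM

v/Vmax = 62.3/146 = 0.4267 = [S]/(Km+[S]).
So Km + [S] = [S]/0.4267 = 0.7874 nM, giving Km = 0.7874 − 0.336 = 0.451 nM.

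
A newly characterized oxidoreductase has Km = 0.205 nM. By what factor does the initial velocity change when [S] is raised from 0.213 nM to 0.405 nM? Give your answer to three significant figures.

1.30

Since Vmax cancels, v₂/v₁ = [S]₂(Km+[S]₁) / [S]₁(Km+[S]₂).
= 0.405×(0.205+0.213) / (0.213×(0.205+0.405)) = 0.1693/0.1299 = 1.30.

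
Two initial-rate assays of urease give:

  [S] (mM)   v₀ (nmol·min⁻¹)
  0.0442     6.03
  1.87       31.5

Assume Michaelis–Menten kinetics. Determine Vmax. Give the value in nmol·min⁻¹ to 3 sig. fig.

35.1 nmol·min⁻¹

In reciprocal form, 1/v = (Km/Vmax)·(1/[S]) + 1/Vmax. The two points give (1/[S], 1/v) = (22.62, 0.1658) and (0.5348, 0.03175).
Slope = (0.1658 − 0.03175)/(22.62 − 0.5348) = 0.006070; intercept = 0.1658 − 0.006070×22.62 = 0.02850.
Vmax = 1/intercept = 35.1 nmol·min⁻¹; Km = slope × Vmax = 0.006070 × 35.1 = 0.213 mM.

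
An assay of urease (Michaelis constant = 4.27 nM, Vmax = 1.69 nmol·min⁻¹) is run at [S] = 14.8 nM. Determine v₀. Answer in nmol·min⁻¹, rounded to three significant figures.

1.31 nmol·min⁻¹

v = Vmax·[S]/(Km + [S]) = 1.69 × 14.8 / (4.27 + 14.8)
  = 25.01 / 19.07 = 1.31 nmol·min⁻¹.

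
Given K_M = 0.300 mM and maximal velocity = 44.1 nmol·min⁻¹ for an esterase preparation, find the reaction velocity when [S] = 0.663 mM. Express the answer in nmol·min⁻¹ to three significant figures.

30.4 nmol·min⁻¹

[S]/(Km+[S]) = 0.663/0.9630 = 0.6885, the fractional saturation.
v = 0.6885 × Vmax = 0.6885 × 44.1 = 30.4 nmol·min⁻¹.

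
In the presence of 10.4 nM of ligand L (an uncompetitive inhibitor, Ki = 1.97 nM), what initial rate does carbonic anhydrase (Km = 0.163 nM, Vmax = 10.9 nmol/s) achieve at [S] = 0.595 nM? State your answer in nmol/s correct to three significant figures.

1.66 nmol/s

α = 1 + [I]/Ki = 1 + 10.4/1.97 = 6.279.
For an uncompetitive inhibitor, both parameters are divided by α, giving Vmax/α and Km/α: Km,app = 0.0260 nM, Vmax,app = 1.74 nmol/s.
v = Vmax,app·[S]/(Km,app + [S]) = 1.74 × 0.595/(0.0260 + 0.595) = 1.66 nmol/s.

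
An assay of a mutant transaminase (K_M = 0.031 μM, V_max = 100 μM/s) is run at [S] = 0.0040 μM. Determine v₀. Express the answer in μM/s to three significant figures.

[S]/(Km+[S]) = 0.0040/0.03500 = 0.1143, the fractional saturation.
v = 0.1143 × Vmax = 0.1143 × 100 = 11.4 μM/s.

11.4 μM/s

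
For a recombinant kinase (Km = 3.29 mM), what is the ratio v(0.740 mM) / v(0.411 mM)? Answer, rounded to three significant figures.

1.65

Since Vmax cancels, v₂/v₁ = [S]₂(Km+[S]₁) / [S]₁(Km+[S]₂).
= 0.740×(3.29+0.411) / (0.411×(3.29+0.740)) = 2.739/1.656 = 1.65.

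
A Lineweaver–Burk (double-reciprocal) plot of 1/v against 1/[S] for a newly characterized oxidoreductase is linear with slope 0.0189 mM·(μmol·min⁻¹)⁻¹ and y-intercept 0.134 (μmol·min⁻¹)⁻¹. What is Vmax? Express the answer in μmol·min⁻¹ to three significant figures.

7.46 μmol·min⁻¹

The y-intercept of a Lineweaver–Burk plot equals 1/Vmax, so Vmax = 1/0.134 = 7.46 μmol·min⁻¹.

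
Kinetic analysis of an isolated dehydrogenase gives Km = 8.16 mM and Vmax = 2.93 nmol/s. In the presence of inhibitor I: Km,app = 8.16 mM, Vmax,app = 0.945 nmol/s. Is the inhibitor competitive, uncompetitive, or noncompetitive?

Vmax decreases (2.93 → 0.945 nmol/s) while Km is unchanged — pure noncompetitive inhibition.

noncompetitive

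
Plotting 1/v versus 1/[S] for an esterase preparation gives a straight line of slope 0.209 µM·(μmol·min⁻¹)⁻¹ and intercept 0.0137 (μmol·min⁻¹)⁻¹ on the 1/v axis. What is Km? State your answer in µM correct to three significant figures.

15.3 µM

y-intercept = 1/Vmax ⇒ Vmax = 73.0 μmol·min⁻¹; slope = Km/Vmax ⇒ Km = slope × Vmax.
Km = 0.209 × 73.0 = 15.3 µM.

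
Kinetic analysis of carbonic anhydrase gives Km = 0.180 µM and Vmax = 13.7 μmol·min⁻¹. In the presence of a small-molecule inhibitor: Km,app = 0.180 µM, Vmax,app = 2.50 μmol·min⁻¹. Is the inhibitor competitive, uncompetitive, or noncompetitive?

Vmax decreases (13.7 → 2.50 μmol·min⁻¹) while Km is unchanged — pure noncompetitive inhibition.

noncompetitive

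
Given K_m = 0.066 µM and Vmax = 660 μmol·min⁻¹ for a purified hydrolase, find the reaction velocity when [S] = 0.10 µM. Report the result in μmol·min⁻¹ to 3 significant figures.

398 μmol·min⁻¹

v = Vmax·[S]/(Km + [S]) = 660 × 0.10 / (0.066 + 0.10)
  = 66.00 / 0.1660 = 398 μmol·min⁻¹.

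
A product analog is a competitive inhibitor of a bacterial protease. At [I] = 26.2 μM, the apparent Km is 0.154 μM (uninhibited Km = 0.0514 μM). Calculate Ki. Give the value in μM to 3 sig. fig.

13.1 μM

Competitive: Km,app = α·Km with α = 1 + [I]/Ki.
α = Km,app/Km = 0.154/0.0514 = 2.996.
Ki = [I]/(α − 1) = 26.2/1.996 = 13.1 μM.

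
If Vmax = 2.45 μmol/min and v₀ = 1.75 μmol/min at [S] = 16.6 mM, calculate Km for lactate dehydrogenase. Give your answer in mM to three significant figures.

v/Vmax = 1.75/2.45 = 0.7143 = [S]/(Km+[S]).
So Km + [S] = [S]/0.7143 = 23.24 mM, giving Km = 23.24 − 16.6 = 6.64 mM.

6.64 mM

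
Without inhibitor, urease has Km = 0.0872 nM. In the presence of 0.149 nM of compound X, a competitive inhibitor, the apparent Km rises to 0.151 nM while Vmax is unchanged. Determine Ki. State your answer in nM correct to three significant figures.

Competitive: Km,app = α·Km with α = 1 + [I]/Ki.
α = Km,app/Km = 0.151/0.0872 = 1.732.
Since α = 1 + [I]/Ki, [I]/Ki = 1.732 − 1 = 0.7317 and Ki = 0.149/0.7317 = 0.204 nM.

0.204 nM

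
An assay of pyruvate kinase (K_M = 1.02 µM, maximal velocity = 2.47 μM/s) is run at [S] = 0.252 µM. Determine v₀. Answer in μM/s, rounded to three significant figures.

v = Vmax·[S]/(Km + [S]) = 2.47 × 0.252 / (1.02 + 0.252)
  = 0.6224 / 1.272 = 0.489 μM/s.

0.489 μM/s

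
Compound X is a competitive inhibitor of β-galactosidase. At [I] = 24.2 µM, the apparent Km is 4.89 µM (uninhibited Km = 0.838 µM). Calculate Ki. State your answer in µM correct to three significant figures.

Competitive: Km,app = α·Km with α = 1 + [I]/Ki.
α = Km,app/Km = 4.89/0.838 = 5.835.
Ki = [I]/(α − 1) = 24.2/4.835 = 5.00 µM.

5.00 µM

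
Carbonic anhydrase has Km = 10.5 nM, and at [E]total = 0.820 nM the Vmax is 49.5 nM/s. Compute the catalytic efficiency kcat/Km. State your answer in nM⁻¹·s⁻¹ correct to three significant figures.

kcat = Vmax/[E]total = 49.5/0.820 = 60.4 s⁻¹.
kcat/Km = 60.4/10.5 = 5.75 nM⁻¹·s⁻¹.

5.75 nM⁻¹·s⁻¹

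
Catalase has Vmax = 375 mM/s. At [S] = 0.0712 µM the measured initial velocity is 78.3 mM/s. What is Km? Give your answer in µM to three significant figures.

0.270 µM

v/Vmax = 78.3/375 = 0.2088 = [S]/(Km+[S]).
So Km + [S] = [S]/0.2088 = 0.3410 µM, giving Km = 0.3410 − 0.0712 = 0.270 µM.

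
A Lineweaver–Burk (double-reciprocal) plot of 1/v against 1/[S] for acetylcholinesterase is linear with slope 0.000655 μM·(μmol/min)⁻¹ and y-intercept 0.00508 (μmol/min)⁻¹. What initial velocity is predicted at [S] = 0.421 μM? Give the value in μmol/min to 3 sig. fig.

The y-intercept is 1/Vmax, so Vmax = 1/0.00508 = 197 μmol/min.
The slope is Km/Vmax, so Km = 0.000655 × 197 = 0.129 μM.
Then v = 197 × 0.421/(0.129 + 0.421) = 151 μmol/min.

151 μmol/min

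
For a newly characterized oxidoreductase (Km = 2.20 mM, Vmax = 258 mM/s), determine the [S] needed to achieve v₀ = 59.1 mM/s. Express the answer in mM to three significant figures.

Rearranging v = Vmax[S]/(Km+[S]) gives [S] = Km·v/(Vmax − v).
[S] = 2.20 × 59.1 / (258 − 59.1) = 130.0/198.9 = 0.654 mM.

0.654 mM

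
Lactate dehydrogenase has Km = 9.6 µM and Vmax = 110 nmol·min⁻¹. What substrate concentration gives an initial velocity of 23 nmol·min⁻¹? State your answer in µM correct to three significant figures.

2.54 µM

The required fractional saturation is v/Vmax = 23/110 = 0.2091.
Then [S]/(Km+[S]) = 0.2091 ⇒ [S] = 9.6 × 0.2091/(1 − 0.2091) = 2.54 µM.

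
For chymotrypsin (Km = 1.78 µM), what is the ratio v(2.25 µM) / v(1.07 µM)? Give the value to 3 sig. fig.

1.49

Since Vmax cancels, v₂/v₁ = [S]₂(Km+[S]₁) / [S]₁(Km+[S]₂).
= 2.25×(1.78+1.07) / (1.07×(1.78+2.25)) = 6.413/4.312 = 1.49.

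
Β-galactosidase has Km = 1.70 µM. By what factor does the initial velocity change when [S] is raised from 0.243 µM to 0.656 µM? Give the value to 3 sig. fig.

2.23

Since Vmax cancels, v₂/v₁ = [S]₂(Km+[S]₁) / [S]₁(Km+[S]₂).
= 0.656×(1.70+0.243) / (0.243×(1.70+0.656)) = 1.275/0.5725 = 2.23.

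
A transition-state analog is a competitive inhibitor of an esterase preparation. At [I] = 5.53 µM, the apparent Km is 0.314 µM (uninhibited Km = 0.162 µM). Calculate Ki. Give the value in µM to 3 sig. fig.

Competitive: Km,app = α·Km with α = 1 + [I]/Ki.
α = Km,app/Km = 0.314/0.162 = 1.938.
Since α = 1 + [I]/Ki, [I]/Ki = 1.938 − 1 = 0.9383 and Ki = 5.53/0.9383 = 5.89 µM.

5.89 µM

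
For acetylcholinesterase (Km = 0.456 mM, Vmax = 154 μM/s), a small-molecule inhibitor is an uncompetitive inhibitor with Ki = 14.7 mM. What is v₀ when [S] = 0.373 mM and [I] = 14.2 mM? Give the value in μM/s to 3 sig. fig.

48.3 μM/s

With α = 1 + [I]/Ki = 1 + 14.2/14.7 = 1.966, the uncompetitive rate law is v = (Vmax/α)·[S] / (Km/α + [S]).
v = (154/1.966)×0.373 / (0.456/1.966 + 0.373) = 29.22/0.6049 = 48.3 μM/s.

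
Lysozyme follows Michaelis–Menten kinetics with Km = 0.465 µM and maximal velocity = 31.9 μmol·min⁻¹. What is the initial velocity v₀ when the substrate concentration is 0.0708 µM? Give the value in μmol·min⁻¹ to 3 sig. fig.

[S]/(Km+[S]) = 0.0708/0.5358 = 0.1321, the fractional saturation.
v = 0.1321 × Vmax = 0.1321 × 31.9 = 4.22 μmol·min⁻¹.

4.22 μmol·min⁻¹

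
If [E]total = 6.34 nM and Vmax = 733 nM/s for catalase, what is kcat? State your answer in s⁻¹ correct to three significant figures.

kcat = Vmax/[E]total = 733 nM/s / 6.34 nM = 116 s⁻¹.

116 s⁻¹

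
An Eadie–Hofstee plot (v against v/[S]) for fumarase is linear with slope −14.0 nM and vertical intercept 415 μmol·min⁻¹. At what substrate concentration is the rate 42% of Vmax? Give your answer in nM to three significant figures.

The Eadie–Hofstee slope gives Km = 14.0 nM (slope = −Km).
v/Vmax = [S]/(Km+[S]) = 0.42 ⇒ [S] = Km·0.42/(1−0.42) = 14.0 × 0.7241 = 10.1 nM.

10.1 nM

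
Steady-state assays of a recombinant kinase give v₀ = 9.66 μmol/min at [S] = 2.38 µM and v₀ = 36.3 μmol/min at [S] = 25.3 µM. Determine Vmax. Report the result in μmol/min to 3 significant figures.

50.9 μmol/min

From v = Vmax[S]/(Km+[S]), each point gives Vmax = v(Km+[S])/[S].
Equating: 9.66(Km+2.38)/2.38 = 36.3(Km+25.3)/25.3.
4.059·Km + 9.66 = 1.435·Km + 36.3, so (4.059 − 1.435)·Km = 36.3 − 9.66.
Km = 26.64/2.624 = 10.2 µM; then Vmax = 9.66(10.2+2.38)/2.38 = 50.9 μmol/min.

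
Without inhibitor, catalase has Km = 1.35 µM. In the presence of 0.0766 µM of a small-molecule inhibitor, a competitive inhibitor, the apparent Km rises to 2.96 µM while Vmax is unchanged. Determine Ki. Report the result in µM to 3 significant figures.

0.0642 µM

Competitive: Km,app = α·Km with α = 1 + [I]/Ki.
α = Km,app/Km = 2.96/1.35 = 2.193.
Ki = [I]/(α − 1) = 0.0766/1.193 = 0.0642 µM.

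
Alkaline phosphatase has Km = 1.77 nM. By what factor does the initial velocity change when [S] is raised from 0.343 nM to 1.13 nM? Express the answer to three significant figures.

2.40

The fractional saturations are [S]/(Km+[S]) = 0.343/2.113 = 0.1623 and 1.13/2.900 = 0.3897.
v₂/v₁ is just their ratio: 0.3897/0.1623 = 2.40.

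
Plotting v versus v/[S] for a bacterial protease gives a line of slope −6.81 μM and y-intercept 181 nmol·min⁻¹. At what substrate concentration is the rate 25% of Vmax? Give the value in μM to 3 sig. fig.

The Eadie–Hofstee slope gives Km = 6.81 μM (slope = −Km).
v/Vmax = [S]/(Km+[S]) = 0.25 ⇒ [S] = Km·0.25/(1−0.25) = 6.81 × 0.3333 = 2.27 μM.

2.27 μM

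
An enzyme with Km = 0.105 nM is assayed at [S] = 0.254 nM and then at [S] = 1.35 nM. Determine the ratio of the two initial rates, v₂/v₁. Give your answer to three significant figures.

1.31

The fractional saturations are [S]/(Km+[S]) = 0.254/0.3590 = 0.7075 and 1.35/1.455 = 0.9278.
v₂/v₁ is just their ratio: 0.9278/0.7075 = 1.31.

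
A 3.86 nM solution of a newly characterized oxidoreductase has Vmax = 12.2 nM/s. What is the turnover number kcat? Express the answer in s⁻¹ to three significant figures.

kcat = Vmax/[E]total = 12.2 nM/s / 3.86 nM = 3.16 s⁻¹.

3.16 s⁻¹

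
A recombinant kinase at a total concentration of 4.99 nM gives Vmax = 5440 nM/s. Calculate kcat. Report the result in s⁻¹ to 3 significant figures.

kcat = Vmax/[E]total = 5440 nM/s / 4.99 nM = 1090 s⁻¹.

1090 s⁻¹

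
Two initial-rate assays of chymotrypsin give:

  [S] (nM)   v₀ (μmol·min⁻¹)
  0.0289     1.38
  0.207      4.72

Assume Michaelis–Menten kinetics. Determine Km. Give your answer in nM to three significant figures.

In reciprocal form, 1/v = (Km/Vmax)·(1/[S]) + 1/Vmax. The two points give (1/[S], 1/v) = (34.60, 0.7246) and (4.831, 0.2119).
Slope = (0.7246 − 0.2119)/(34.60 − 4.831) = 0.01722; intercept = 0.7246 − 0.01722×34.60 = 0.1287.
Vmax = 1/intercept = 7.77 μmol·min⁻¹; Km = slope × Vmax = 0.01722 × 7.77 = 0.134 nM.

0.134 nM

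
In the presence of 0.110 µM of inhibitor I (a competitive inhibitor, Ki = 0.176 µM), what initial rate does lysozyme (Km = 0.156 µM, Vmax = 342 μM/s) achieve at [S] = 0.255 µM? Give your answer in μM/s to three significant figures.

α = 1 + [I]/Ki = 1 + 0.110/0.176 = 1.625.
For a competitive inhibitor, Vmax is unchanged and the apparent Km becomes α·Km: Km,app = 0.254 µM, Vmax,app = 342 μM/s.
v = Vmax,app·[S]/(Km,app + [S]) = 342 × 0.255/(0.254 + 0.255) = 172 μM/s.

172 μM/s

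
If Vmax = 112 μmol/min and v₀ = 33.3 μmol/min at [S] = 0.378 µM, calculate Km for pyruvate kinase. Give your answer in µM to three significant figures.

0.893 µM

From v = Vmax[S]/(Km+[S]), Km = [S](Vmax − v)/v.
Km = 0.378 × (112 − 33.3) / 33.3 = 29.75/33.3 = 0.893 µM.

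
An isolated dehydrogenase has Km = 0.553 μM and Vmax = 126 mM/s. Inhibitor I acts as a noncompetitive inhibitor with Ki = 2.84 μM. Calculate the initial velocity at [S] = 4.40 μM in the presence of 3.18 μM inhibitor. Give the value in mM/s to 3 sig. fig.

52.8 mM/s

α = 1 + [I]/Ki = 1 + 3.18/2.84 = 2.120.
For a noncompetitive inhibitor, Vmax is reduced to Vmax/α while Km is unchanged: Km,app = 0.553 μM, Vmax,app = 59.4 mM/s.
v = Vmax,app·[S]/(Km,app + [S]) = 59.4 × 4.40/(0.553 + 4.40) = 52.8 mM/s.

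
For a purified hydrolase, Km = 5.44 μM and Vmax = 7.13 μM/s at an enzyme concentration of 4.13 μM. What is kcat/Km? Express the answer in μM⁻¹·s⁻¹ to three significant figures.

kcat = Vmax/[E]total = 7.13/4.13 = 1.73 s⁻¹.
kcat/Km = 1.73/5.44 = 0.317 μM⁻¹·s⁻¹.

0.317 μM⁻¹·s⁻¹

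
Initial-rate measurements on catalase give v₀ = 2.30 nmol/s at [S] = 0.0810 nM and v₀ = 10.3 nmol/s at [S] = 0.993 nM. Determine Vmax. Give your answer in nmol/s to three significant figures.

In reciprocal form, 1/v = (Km/Vmax)·(1/[S]) + 1/Vmax. The two points give (1/[S], 1/v) = (12.35, 0.4348) and (1.007, 0.09709).
Slope = (0.4348 − 0.09709)/(12.35 − 1.007) = 0.02978; intercept = 0.4348 − 0.02978×12.35 = 0.06709.
Vmax = 1/intercept = 14.9 nmol/s; Km = slope × Vmax = 0.02978 × 14.9 = 0.444 nM.

14.9 nmol/s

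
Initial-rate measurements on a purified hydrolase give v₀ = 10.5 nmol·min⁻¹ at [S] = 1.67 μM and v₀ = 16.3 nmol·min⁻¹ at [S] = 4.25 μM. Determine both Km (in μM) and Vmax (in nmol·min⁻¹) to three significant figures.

In reciprocal form, 1/v = (Km/Vmax)·(1/[S]) + 1/Vmax. The two points give (1/[S], 1/v) = (0.5988, 0.09524) and (0.2353, 0.06135).
Slope = (0.09524 − 0.06135)/(0.5988 − 0.2353) = 0.09323; intercept = 0.09524 − 0.09323×0.5988 = 0.03941.
Vmax = 1/intercept = 25.4 nmol·min⁻¹; Km = slope × Vmax = 0.09323 × 25.4 = 2.37 μM.

Km = 2.37 μM; Vmax = 25.4 nmol·min⁻¹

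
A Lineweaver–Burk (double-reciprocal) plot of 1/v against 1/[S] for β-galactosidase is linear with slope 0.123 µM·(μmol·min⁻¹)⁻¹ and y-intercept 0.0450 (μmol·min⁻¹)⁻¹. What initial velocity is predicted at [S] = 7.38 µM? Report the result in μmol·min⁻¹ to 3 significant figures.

16.2 μmol·min⁻¹

The y-intercept is 1/Vmax, so Vmax = 1/0.0450 = 22.2 μmol·min⁻¹.
The slope is Km/Vmax, so Km = 0.123 × 22.2 = 2.73 µM.
Then v = 22.2 × 7.38/(2.73 + 7.38) = 16.2 μmol·min⁻¹.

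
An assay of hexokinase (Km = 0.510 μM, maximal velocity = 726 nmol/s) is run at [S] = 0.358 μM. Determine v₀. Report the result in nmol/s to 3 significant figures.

v = Vmax·[S]/(Km + [S]) = 726 × 0.358 / (0.510 + 0.358)
  = 259.9 / 0.8680 = 299 nmol/s.

299 nmol/s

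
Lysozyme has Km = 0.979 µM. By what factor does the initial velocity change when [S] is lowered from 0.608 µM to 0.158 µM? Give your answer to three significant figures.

Since Vmax cancels, v₂/v₁ = [S]₂(Km+[S]₁) / [S]₁(Km+[S]₂).
= 0.158×(0.979+0.608) / (0.608×(0.979+0.158)) = 0.2507/0.6913 = 0.363.

0.363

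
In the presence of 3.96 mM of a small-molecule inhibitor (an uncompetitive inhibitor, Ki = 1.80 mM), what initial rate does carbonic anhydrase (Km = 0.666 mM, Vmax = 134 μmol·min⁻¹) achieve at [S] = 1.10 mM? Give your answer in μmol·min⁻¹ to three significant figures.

35.2 μmol·min⁻¹

α = 1 + [I]/Ki = 1 + 3.96/1.80 = 3.200.
For an uncompetitive inhibitor, both parameters are divided by α, giving Vmax/α and Km/α: Km,app = 0.208 mM, Vmax,app = 41.9 μmol·min⁻¹.
v = Vmax,app·[S]/(Km,app + [S]) = 41.9 × 1.10/(0.208 + 1.10) = 35.2 μmol·min⁻¹.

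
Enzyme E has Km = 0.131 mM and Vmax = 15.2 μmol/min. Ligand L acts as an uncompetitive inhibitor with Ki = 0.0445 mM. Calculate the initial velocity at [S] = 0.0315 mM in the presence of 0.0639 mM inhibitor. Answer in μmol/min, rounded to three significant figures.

2.30 μmol/min

With α = 1 + [I]/Ki = 1 + 0.0639/0.0445 = 2.436, the uncompetitive rate law is v = (Vmax/α)·[S] / (Km/α + [S]).
v = (15.2/2.436)×0.0315 / (0.131/2.436 + 0.0315) = 0.1966/0.08528 = 2.30 μmol/min.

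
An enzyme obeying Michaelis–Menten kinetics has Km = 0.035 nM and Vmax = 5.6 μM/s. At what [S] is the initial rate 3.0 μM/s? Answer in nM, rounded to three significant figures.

0.0404 nM

Rearranging v = Vmax[S]/(Km+[S]) gives [S] = Km·v/(Vmax − v).
[S] = 0.035 × 3.0 / (5.6 − 3.0) = 0.1050/2.600 = 0.0404 nM.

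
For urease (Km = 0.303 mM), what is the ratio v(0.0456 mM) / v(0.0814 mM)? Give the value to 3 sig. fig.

Since Vmax cancels, v₂/v₁ = [S]₂(Km+[S]₁) / [S]₁(Km+[S]₂).
= 0.0456×(0.303+0.0814) / (0.0814×(0.303+0.0456)) = 0.01753/0.02838 = 0.618.

0.618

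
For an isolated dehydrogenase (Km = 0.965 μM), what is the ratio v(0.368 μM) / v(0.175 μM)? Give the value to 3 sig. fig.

1.80

Since Vmax cancels, v₂/v₁ = [S]₂(Km+[S]₁) / [S]₁(Km+[S]₂).
= 0.368×(0.965+0.175) / (0.175×(0.965+0.368)) = 0.4195/0.2333 = 1.80.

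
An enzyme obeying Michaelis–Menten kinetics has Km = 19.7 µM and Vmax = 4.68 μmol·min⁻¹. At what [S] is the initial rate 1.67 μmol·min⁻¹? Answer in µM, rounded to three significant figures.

The required fractional saturation is v/Vmax = 1.67/4.68 = 0.3568.
Then [S]/(Km+[S]) = 0.3568 ⇒ [S] = 19.7 × 0.3568/(1 − 0.3568) = 10.9 µM.

10.9 µM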